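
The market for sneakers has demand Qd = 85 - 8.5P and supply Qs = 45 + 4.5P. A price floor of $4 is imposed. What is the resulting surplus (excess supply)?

Equilibrium price would be P* = 40/13, so the floor at 4 binds.
At P = 4: Qd = 51, Qs = 63.
Surplus = 63 − 51 = 12.

Surplus = 12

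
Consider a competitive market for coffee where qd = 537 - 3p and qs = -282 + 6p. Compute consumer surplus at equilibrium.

Consumer surplus = 11616

Equilibrium: 537 - 3p = -282 + 6p gives p* = 91, q* = 264.
Demand choke price (qd = 0): p = 179.
CS = ½(179 − 91)(264) = 11616.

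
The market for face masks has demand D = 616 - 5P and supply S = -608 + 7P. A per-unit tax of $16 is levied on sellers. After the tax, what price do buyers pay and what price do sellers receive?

Buyers pay 334/3, sellers receive 286/3

Pre-tax equilibrium: P* = 102, Q* = 106.
Tax on sellers shifts supply to S = -608 + 7(P − 16) = -720 + 7P.
616 - 5P = -720 + 7P gives buyer price Pb = 334/3; sellers receive Ps = 334/3 − 16 = 286/3.
New quantity: Q = 616 − 5(334/3) = 178/3.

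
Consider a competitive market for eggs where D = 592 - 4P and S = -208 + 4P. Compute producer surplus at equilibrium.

Producer surplus = 4608

Equilibrium: 592 - 4P = -208 + 4P gives P* = 100, Q* = 192.
Supply starts at P = 52 (where S = 0).
PS = ½(100 − 52)(192) = 4608.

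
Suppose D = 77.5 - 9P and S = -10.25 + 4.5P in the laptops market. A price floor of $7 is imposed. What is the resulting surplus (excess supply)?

Equilibrium price would be P* = 6.5, so the floor at 7 binds.
At P = 7: D = 14.5, S = 21.25.
Surplus = 21.25 − 14.5 = 6.75.

Surplus = 6.75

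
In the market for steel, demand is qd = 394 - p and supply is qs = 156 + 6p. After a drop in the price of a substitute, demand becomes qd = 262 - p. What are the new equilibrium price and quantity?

p' = 106/7, q' = 1728/7

Original equilibrium: p* = 34, q* = 360.
New equilibrium: 262 - p = 156 + 6p, so 106 = 7p and p' = 106/7; q' = 262 − 1(106/7) = 1728/7.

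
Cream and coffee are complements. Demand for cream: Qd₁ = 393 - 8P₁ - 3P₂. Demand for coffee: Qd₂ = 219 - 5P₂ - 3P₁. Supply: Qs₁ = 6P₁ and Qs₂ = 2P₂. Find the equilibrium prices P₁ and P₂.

Market 1: 393 - 8P₁ - 3P₂ = 6P₁ → 14P₁ + 3P₂ = 393.
Market 2: 7P₂ + 3P₁ = 219.
Eliminating P₂: 7×(1) − 3×(2) gives 89P₁ = 2094, so P₁ = 2094/89.
Back-substitute into (2): P₂ = (219 − 3×2094/89) / 7 = 1887/89.

P₁ = 2094/89, P₂ = 1887/89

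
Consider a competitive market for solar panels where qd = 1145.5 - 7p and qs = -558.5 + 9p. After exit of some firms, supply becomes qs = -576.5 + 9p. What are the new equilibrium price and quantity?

Original equilibrium: p* = 106.5, q* = 400.
New equilibrium: 1145.5 - 7p = -576.5 + 9p, so 1722 = 16p and p' = 107.625; q' = 1145.5 − 7(107.625) = 392.125.

p' = 107.625, q' = 392.125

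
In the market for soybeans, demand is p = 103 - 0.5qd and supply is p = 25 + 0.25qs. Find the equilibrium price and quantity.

Set the two price expressions equal: 103 - 0.5q = 25 + 0.25q.
78 = 0.75q, so q* = 104.
p* = 103 − (0.5)(104) = 51.

p* = 51, q* = 104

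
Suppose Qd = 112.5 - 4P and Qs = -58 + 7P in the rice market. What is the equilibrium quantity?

Set Qd = Qs: 112.5 - 4P = -58 + 7P.
170.5 = 11P, so P* = 15.5.
Q* = 112.5 − 4(15.5) = 50.5.

Q* = 50.5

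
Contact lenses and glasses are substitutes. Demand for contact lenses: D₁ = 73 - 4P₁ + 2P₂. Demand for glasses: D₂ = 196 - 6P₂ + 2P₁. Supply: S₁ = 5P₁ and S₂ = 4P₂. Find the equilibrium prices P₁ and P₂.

Market 1: 73 - 4P₁ + 2P₂ = 5P₁ → 9P₁ - 2P₂ = 73.
Market 2: 10P₂ - 2P₁ = 196.
Eliminating P₂: 10×(1) + 2×(2) gives 86P₁ = 1122, so P₁ = 561/43.
Back-substitute into (2): P₂ = (196 + 2×561/43) / 10 = 955/43.

P₁ = 561/43, P₂ = 955/43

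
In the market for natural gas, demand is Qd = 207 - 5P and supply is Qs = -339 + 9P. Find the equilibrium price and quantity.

Set Qd = Qs: 207 - 5P = -339 + 9P.
546 = 14P, so P* = 39.
Q* = 207 − 5(39) = 12.

P* = 39, Q* = 12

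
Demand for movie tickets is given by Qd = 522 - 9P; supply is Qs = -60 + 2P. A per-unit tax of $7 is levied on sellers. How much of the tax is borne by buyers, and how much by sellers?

Pre-tax equilibrium: P* = 582/11, Q* = 504/11.
Tax on sellers shifts supply to Qs = -60 + 2(P − 7) = -74 + 2P.
522 - 9P = -74 + 2P gives buyer price Pb = 596/11; sellers receive Ps = 596/11 − 7 = 519/11.
New quantity: Q = 522 − 9(596/11) = 378/11.
Buyer burden = 596/11 − 582/11 = 14/11; seller burden = 582/11 − 519/11 = 63/11.

Buyers bear 14/11, sellers bear 63/11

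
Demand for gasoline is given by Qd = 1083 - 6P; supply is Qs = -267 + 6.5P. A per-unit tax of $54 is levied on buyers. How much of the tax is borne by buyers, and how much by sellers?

Buyers bear $28.08, sellers bear $25.92

Pre-tax equilibrium: P* = 108, Q* = 435.
Tax on buyers shifts demand to Qd = 1083 − 6(P + 54) = 759 - 6P.
759 - 6P = -267 + 6.5P gives seller price Ps = 82.08; buyers pay Pb = 82.08 + 54 = 136.08.
New quantity: Q = 1083 − 6(136.08) = 266.52.
Buyer burden = 136.08 − 108 = 28.08; seller burden = 108 − 82.08 = 25.92.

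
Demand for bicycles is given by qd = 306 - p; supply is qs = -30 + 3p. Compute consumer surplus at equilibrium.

Equilibrium: 306 - p = -30 + 3p gives p* = 84, q* = 222.
Demand choke price (qd = 0): p = 306.
CS = ½(306 − 84)(222) = 24642.

Consumer surplus = 24642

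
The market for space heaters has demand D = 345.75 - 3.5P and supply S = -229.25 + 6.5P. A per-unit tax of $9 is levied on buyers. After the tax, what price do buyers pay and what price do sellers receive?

Pre-tax equilibrium: P* = 57.5, Q* = 144.5.
Tax on buyers shifts demand to D = 345.75 − 3.5(P + 9) = 314.25 - 3.5P.
314.25 - 3.5P = -229.25 + 6.5P gives seller price Ps = 54.35; buyers pay Pb = 54.35 + 9 = 63.35.
New quantity: Q = 345.75 − 3.5(63.35) = 124.025.

Buyers pay $63.35, sellers receive $54.35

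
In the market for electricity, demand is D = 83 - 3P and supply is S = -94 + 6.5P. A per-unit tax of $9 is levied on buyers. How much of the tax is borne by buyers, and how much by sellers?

Buyers bear 117/19, sellers bear 54/19

Pre-tax equilibrium: P* = 354/19, Q* = 515/19.
Tax on buyers shifts demand to D = 83 − 3(P + 9) = 56 - 3P.
56 - 3P = -94 + 6.5P gives seller price Ps = 300/19; buyers pay Pb = 300/19 + 9 = 471/19.
New quantity: Q = 83 − 3(471/19) = 164/19.
Buyer burden = 471/19 − 354/19 = 117/19; seller burden = 354/19 − 300/19 = 54/19.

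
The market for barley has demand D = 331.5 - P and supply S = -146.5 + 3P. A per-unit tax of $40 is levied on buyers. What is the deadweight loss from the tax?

Deadweight loss = 600

Pre-tax equilibrium: P* = 119.5, Q* = 212.
Tax on buyers shifts demand to D = 331.5 − 1(P + 40) = 291.5 - P.
291.5 - P = -146.5 + 3P gives seller price Ps = 109.5; buyers pay Pb = 109.5 + 40 = 149.5.
New quantity: Q = 331.5 − 1(149.5) = 182.
DWL = ½ × 40 × (212 − 182) = 600.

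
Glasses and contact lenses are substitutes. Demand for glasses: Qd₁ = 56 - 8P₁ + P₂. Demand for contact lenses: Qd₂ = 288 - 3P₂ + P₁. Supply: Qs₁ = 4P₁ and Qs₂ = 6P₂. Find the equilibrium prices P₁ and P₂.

Market 1: 56 - 8P₁ + P₂ = 4P₁ → 12P₁ - P₂ = 56.
Market 2: 9P₂ - P₁ = 288.
Eliminating P₂: 9×(1) + 1×(2) gives 107P₁ = 792, so P₁ = 792/107.
Back-substitute into (2): P₂ = (288 + 1×792/107) / 9 = 3512/107.

P₁ = 792/107, P₂ = 3512/107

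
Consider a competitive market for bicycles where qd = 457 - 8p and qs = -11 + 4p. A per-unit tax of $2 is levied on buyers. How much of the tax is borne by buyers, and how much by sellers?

Buyers bear 2/3, sellers bear 4/3

Pre-tax equilibrium: p* = 39, q* = 145.
Tax on buyers shifts demand to qd = 457 − 8(p + 2) = 441 - 8p.
441 - 8p = -11 + 4p gives seller price ps = 113/3; buyers pay pb = 113/3 + 2 = 119/3.
New quantity: q = 457 − 8(119/3) = 419/3.
Buyer burden = 119/3 − 39 = 2/3; seller burden = 39 − 113/3 = 4/3.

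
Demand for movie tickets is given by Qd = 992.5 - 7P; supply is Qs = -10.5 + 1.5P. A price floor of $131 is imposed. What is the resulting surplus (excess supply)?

Surplus = 110.5

Equilibrium price would be P* = 118, so the floor at 131 binds.
At P = 131: Qd = 75.5, Qs = 186.
Surplus = 186 − 75.5 = 110.5.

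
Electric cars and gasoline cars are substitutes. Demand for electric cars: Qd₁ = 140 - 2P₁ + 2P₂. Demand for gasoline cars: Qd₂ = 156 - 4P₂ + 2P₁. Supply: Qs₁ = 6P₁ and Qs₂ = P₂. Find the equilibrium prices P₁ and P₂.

Market 1: 140 - 2P₁ + 2P₂ = 6P₁ → 8P₁ - 2P₂ = 140.
Market 2: 5P₂ - 2P₁ = 156.
Eliminating P₂: 5×(1) + 2×(2) gives 36P₁ = 1012, so P₁ = 253/9.
Back-substitute into (2): P₂ = (156 + 2×253/9) / 5 = 382/9.

P₁ = 253/9, P₂ = 382/9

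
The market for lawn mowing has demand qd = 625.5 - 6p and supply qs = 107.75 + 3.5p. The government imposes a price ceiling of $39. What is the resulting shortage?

Shortage = 147.25

Equilibrium price would be p* = 54.5, so the ceiling at 39 binds.
At p = 39: qd = 625.5 − 6(39) = 391.5, qs = 107.75 + 3.5(39) = 244.25.
Shortage = 391.5 − 244.25 = 147.25.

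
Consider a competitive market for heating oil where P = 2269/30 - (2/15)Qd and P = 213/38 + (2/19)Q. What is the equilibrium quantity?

Set the two price expressions equal: 2269/30 - (2/15)Q = 213/38 + (2/19)Q.
19958/285 = (68/285)Q, so Q* = 293.5.
P* = 2269/30 − (2/15)(293.5) = 36.5.

Q* = 293.5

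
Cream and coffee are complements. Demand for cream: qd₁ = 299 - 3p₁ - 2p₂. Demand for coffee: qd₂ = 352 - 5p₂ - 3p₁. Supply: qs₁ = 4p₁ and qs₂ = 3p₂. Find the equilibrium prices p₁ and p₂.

Market 1: 299 - 3p₁ - 2p₂ = 4p₁ → 7p₁ + 2p₂ = 299.
Market 2: 8p₂ + 3p₁ = 352.
Eliminating p₂: 8×(1) − 2×(2) gives 50p₁ = 1688, so p₁ = 33.76.
Back-substitute into (2): p₂ = (352 − 3×33.76) / 8 = 31.34.

p₁ = 33.76, p₂ = 31.34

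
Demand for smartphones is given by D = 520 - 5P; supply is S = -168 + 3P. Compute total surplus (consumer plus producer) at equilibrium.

Equilibrium: 520 - 5P = -168 + 3P gives P* = 86, Q* = 90.
Demand choke price: P = 104; supply starts at P = 56.
CS = ½(104 − 86)(90) = 810; PS = ½(86 − 56)(90) = 1350.

Total surplus = 2160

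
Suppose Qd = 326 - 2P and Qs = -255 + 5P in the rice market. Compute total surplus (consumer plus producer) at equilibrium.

Equilibrium: 326 - 2P = -255 + 5P gives P* = 83, Q* = 160.
Demand choke price: P = 163; supply starts at P = 51.
CS = ½(163 − 83)(160) = 6400; PS = ½(83 − 51)(160) = 2560.

Total surplus = 8960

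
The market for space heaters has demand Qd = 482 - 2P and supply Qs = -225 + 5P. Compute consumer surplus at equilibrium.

Consumer surplus = 19600

Equilibrium: 482 - 2P = -225 + 5P gives P* = 101, Q* = 280.
Demand choke price (Qd = 0): P = 241.
CS = ½(241 − 101)(280) = 19600.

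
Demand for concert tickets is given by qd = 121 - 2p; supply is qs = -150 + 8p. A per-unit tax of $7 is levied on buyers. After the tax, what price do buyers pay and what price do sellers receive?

Pre-tax equilibrium: p* = 27.1, q* = 66.8.
Tax on buyers shifts demand to qd = 121 − 2(p + 7) = 107 - 2p.
107 - 2p = -150 + 8p gives seller price ps = 25.7; buyers pay pb = 25.7 + 7 = 32.7.
New quantity: q = 121 − 2(32.7) = 55.6.

Buyers pay $32.7, sellers receive $25.7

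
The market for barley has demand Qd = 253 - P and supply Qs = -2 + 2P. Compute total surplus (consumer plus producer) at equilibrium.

Total surplus = 21168

Equilibrium: 253 - P = -2 + 2P gives P* = 85, Q* = 168.
Demand choke price: P = 253; supply starts at P = 1.
CS = ½(253 − 85)(168) = 14112; PS = ½(85 − 1)(168) = 7056.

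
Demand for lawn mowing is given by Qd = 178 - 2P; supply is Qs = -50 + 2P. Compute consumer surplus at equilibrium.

Consumer surplus = 1024

Equilibrium: 178 - 2P = -50 + 2P gives P* = 57, Q* = 64.
Demand choke price (Qd = 0): P = 89.
CS = ½(89 − 57)(64) = 1024.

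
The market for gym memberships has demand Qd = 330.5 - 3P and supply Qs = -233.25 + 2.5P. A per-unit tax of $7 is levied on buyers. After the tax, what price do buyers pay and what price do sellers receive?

Buyers pay 2325/22, sellers receive 2171/22

Pre-tax equilibrium: P* = 102.5, Q* = 23.
Tax on buyers shifts demand to Qd = 330.5 − 3(P + 7) = 309.5 - 3P.
309.5 - 3P = -233.25 + 2.5P gives seller price Ps = 2171/22; buyers pay Pb = 2171/22 + 7 = 2325/22.
New quantity: Q = 330.5 − 3(2325/22) = 148/11.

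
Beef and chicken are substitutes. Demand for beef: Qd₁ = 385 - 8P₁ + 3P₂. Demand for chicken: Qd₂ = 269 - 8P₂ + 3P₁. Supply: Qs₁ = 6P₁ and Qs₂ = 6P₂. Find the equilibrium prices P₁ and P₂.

Market 1: 385 - 8P₁ + 3P₂ = 6P₁ → 14P₁ - 3P₂ = 385.
Market 2: 14P₂ - 3P₁ = 269.
Eliminating P₂: 14×(1) + 3×(2) gives 187P₁ = 6197, so P₁ = 6197/187.
Back-substitute into (2): P₂ = (269 + 3×6197/187) / 14 = 4921/187.

P₁ = 6197/187, P₂ = 4921/187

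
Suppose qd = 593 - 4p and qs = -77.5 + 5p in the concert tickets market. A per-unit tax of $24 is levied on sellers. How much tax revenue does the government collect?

Pre-tax equilibrium: p* = 74.5, q* = 295.
Tax on sellers shifts supply to qs = -77.5 + 5(p − 24) = -197.5 + 5p.
593 - 4p = -197.5 + 5p gives buyer price pb = 527/6; sellers receive ps = 527/6 − 24 = 383/6.
New quantity: q = 593 − 4(527/6) = 725/3.
Revenue = 24 × 725/3 = 5800.

Tax revenue = 5800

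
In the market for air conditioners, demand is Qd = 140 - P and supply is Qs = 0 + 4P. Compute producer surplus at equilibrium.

Producer surplus = 1568

Equilibrium: 140 - P = 0 + 4P gives P* = 28, Q* = 112.
Supply starts at P = 0 (where Qs = 0).
PS = ½(28 − 0)(112) = 1568.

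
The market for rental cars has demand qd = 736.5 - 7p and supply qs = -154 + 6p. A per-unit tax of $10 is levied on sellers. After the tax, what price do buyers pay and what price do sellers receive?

Buyers pay 1901/26, sellers receive 1641/26

Pre-tax equilibrium: p* = 68.5, q* = 257.
Tax on sellers shifts supply to qs = -154 + 6(p − 10) = -214 + 6p.
736.5 - 7p = -214 + 6p gives buyer price pb = 1901/26; sellers receive ps = 1901/26 − 10 = 1641/26.
New quantity: q = 736.5 − 7(1901/26) = 2921/13.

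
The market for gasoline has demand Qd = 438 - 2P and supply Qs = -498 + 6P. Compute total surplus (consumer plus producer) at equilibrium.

Total surplus = 13872

Equilibrium: 438 - 2P = -498 + 6P gives P* = 117, Q* = 204.
Demand choke price: P = 219; supply starts at P = 83.
CS = ½(219 − 117)(204) = 10404; PS = ½(117 − 83)(204) = 3468.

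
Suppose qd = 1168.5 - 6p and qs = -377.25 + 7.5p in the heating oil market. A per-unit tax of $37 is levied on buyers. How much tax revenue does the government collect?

Tax revenue = 79513/6

Pre-tax equilibrium: p* = 114.5, q* = 481.5.
Tax on buyers shifts demand to qd = 1168.5 − 6(p + 37) = 946.5 - 6p.
946.5 - 6p = -377.25 + 7.5p gives seller price ps = 1765/18; buyers pay pb = 1765/18 + 37 = 2431/18.
New quantity: q = 1168.5 − 6(2431/18) = 2149/6.
Revenue = 37 × 2149/6 = 79513/6.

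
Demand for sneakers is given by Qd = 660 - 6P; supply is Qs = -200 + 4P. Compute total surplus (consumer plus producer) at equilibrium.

Total surplus = 4320

Equilibrium: 660 - 6P = -200 + 4P gives P* = 86, Q* = 144.
Demand choke price: P = 110; supply starts at P = 50.
CS = ½(110 − 86)(144) = 1728; PS = ½(86 − 50)(144) = 2592.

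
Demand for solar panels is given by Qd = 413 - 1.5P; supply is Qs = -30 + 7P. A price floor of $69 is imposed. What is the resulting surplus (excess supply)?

Equilibrium price would be P* = 886/17, so the floor at 69 binds.
At P = 69: Qd = 309.5, Qs = 453.
Surplus = 453 − 309.5 = 143.5.

Surplus = 143.5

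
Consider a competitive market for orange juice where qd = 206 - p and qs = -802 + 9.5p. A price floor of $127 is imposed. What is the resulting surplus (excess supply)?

Surplus = 325.5

Equilibrium price would be p* = 96, so the floor at 127 binds.
At p = 127: qd = 79, qs = 404.5.
Surplus = 404.5 − 79 = 325.5.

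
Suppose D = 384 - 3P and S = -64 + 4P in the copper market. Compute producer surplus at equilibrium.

Producer surplus = 4608

Equilibrium: 384 - 3P = -64 + 4P gives P* = 64, Q* = 192.
Supply starts at P = 16 (where S = 0).
PS = ½(64 − 16)(192) = 4608.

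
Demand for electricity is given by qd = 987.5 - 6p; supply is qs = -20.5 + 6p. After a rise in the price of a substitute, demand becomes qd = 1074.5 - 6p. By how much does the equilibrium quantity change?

Original equilibrium: p* = 84, q* = 483.5.
New equilibrium: 1074.5 - 6p = -20.5 + 6p, so 1095 = 12p and p' = 91.25; q' = 1074.5 − 6(91.25) = 527.
Change in quantity: 527 − 483.5 = 43.5.

Δq = 43.5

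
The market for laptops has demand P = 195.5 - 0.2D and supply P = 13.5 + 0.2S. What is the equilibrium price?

Set the two price expressions equal: 195.5 - 0.2Q = 13.5 + 0.2Q.
182 = 0.4Q, so Q* = 455.
P* = 195.5 − (0.2)(455) = 104.5.

P* = 104.5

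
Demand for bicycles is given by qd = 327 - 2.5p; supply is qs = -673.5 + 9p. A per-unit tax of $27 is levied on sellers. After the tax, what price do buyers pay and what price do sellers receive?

Buyers pay 2487/23, sellers receive 1866/23

Pre-tax equilibrium: p* = 87, q* = 109.5.
Tax on sellers shifts supply to qs = -673.5 + 9(p − 27) = -916.5 + 9p.
327 - 2.5p = -916.5 + 9p gives buyer price pb = 2487/23; sellers receive ps = 2487/23 − 27 = 1866/23.
New quantity: q = 327 − 2.5(2487/23) = 2607/46.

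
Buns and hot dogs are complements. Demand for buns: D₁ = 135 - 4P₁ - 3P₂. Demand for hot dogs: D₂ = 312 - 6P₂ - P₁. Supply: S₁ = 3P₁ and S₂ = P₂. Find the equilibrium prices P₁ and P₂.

Market 1: 135 - 4P₁ - 3P₂ = 3P₁ → 7P₁ + 3P₂ = 135.
Market 2: 7P₂ + P₁ = 312.
Eliminating P₂: 7×(1) − 3×(2) gives 46P₁ = 9, so P₁ = 9/46.
Back-substitute into (2): P₂ = (312 − 1×9/46) / 7 = 2049/46.

P₁ = 9/46, P₂ = 2049/46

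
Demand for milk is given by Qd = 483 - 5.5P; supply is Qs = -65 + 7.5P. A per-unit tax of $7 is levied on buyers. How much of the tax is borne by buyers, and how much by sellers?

Buyers bear 105/26, sellers bear 77/26

Pre-tax equilibrium: P* = 548/13, Q* = 3265/13.
Tax on buyers shifts demand to Qd = 483 − 5.5(P + 7) = 444.5 - 5.5P.
444.5 - 5.5P = -65 + 7.5P gives seller price Ps = 1019/26; buyers pay Pb = 1019/26 + 7 = 1201/26.
New quantity: Q = 483 − 5.5(1201/26) = 11905/52.
Buyer burden = 1201/26 − 548/13 = 105/26; seller burden = 548/13 − 1019/26 = 77/26.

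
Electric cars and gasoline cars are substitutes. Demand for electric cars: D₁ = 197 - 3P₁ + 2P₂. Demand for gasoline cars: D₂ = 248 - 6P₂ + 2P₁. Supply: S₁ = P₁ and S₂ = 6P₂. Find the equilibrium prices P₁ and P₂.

Market 1: 197 - 3P₁ + 2P₂ = P₁ → 4P₁ - 2P₂ = 197.
Market 2: 12P₂ - 2P₁ = 248.
Eliminating P₂: 12×(1) + 2×(2) gives 44P₁ = 2860, so P₁ = 65.
Back-substitute into (2): P₂ = (248 + 2×65) / 12 = 31.5.

P₁ = 65, P₂ = 31.5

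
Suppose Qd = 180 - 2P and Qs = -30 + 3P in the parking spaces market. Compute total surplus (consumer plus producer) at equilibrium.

Total surplus = 3840

Equilibrium: 180 - 2P = -30 + 3P gives P* = 42, Q* = 96.
Demand choke price: P = 90; supply starts at P = 10.
CS = ½(90 − 42)(96) = 2304; PS = ½(42 − 10)(96) = 1536.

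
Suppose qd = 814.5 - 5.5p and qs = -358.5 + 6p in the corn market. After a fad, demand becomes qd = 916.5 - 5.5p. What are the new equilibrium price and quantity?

Original equilibrium: p* = 102, q* = 253.5.
New equilibrium: 916.5 - 5.5p = -358.5 + 6p, so 1275 = 11.5p and p' = 2550/23; q' = 916.5 − 5.5(2550/23) = 14109/46.

p' = 2550/23, q' = 14109/46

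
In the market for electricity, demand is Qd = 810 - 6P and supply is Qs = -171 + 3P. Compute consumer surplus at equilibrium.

Consumer surplus = 2028

Equilibrium: 810 - 6P = -171 + 3P gives P* = 109, Q* = 156.
Demand choke price (Qd = 0): P = 135.
CS = ½(135 − 109)(156) = 2028.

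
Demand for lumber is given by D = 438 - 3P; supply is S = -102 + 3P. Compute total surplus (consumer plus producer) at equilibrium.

Total surplus = 9408

Equilibrium: 438 - 3P = -102 + 3P gives P* = 90, Q* = 168.
Demand choke price: P = 146; supply starts at P = 34.
CS = ½(146 − 90)(168) = 4704; PS = ½(90 − 34)(168) = 4704.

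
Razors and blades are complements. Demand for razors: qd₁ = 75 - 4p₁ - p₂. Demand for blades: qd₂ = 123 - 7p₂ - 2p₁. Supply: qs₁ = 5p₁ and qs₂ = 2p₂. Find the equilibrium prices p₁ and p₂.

Market 1: 75 - 4p₁ - p₂ = 5p₁ → 9p₁ + p₂ = 75.
Market 2: 9p₂ + 2p₁ = 123.
Eliminating p₂: 9×(1) − 1×(2) gives 79p₁ = 552, so p₁ = 552/79.
Back-substitute into (2): p₂ = (123 − 2×552/79) / 9 = 957/79.

p₁ = 552/79, p₂ = 957/79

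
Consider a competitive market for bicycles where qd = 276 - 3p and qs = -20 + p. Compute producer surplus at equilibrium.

Producer surplus = 1458

Equilibrium: 276 - 3p = -20 + p gives p* = 74, q* = 54.
Supply starts at p = 20 (where qs = 0).
PS = ½(74 − 20)(54) = 1458.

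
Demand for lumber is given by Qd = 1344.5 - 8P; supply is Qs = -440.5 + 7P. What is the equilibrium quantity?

Set Qd = Qs: 1344.5 - 8P = -440.5 + 7P.
1785 = 15P, so P* = 119.
Q* = 1344.5 − 8(119) = 392.5.

Q* = 392.5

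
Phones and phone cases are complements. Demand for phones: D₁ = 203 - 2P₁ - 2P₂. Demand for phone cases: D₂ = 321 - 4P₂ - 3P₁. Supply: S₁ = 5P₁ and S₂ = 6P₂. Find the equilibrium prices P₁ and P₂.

P₁ = 21.6875, P₂ = 25.59375

Market 1: 203 - 2P₁ - 2P₂ = 5P₁ → 7P₁ + 2P₂ = 203.
Market 2: 10P₂ + 3P₁ = 321.
Eliminating P₂: 10×(1) − 2×(2) gives 64P₁ = 1388, so P₁ = 21.6875.
Back-substitute into (2): P₂ = (321 − 3×21.6875) / 10 = 25.59375.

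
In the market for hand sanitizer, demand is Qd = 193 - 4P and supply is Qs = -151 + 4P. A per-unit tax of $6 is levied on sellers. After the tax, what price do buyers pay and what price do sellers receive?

Buyers pay $46, sellers receive $40

Pre-tax equilibrium: P* = 43, Q* = 21.
Tax on sellers shifts supply to Qs = -151 + 4(P − 6) = -175 + 4P.
193 - 4P = -175 + 4P gives buyer price Pb = 46; sellers receive Ps = 46 − 6 = 40.
New quantity: Q = 193 − 4(46) = 9.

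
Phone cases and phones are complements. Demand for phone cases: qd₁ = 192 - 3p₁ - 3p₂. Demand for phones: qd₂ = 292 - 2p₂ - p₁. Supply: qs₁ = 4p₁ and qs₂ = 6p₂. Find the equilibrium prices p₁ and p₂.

Market 1: 192 - 3p₁ - 3p₂ = 4p₁ → 7p₁ + 3p₂ = 192.
Market 2: 8p₂ + p₁ = 292.
Eliminating p₂: 8×(1) − 3×(2) gives 53p₁ = 660, so p₁ = 660/53.
Back-substitute into (2): p₂ = (292 − 1×660/53) / 8 = 1852/53.

p₁ = 660/53, p₂ = 1852/53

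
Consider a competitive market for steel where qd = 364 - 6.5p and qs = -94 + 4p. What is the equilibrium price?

p* = 916/21

Set qd = qs: 364 - 6.5p = -94 + 4p.
458 = 10.5p, so p* = 916/21.
q* = 364 − 6.5(916/21) = 1690/21.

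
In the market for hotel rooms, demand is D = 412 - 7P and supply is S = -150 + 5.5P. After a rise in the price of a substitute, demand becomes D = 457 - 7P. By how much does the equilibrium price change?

ΔP = 3.6

Original equilibrium: P* = 44.96, Q* = 97.28.
New equilibrium: 457 - 7P = -150 + 5.5P, so 607 = 12.5P and P' = 48.56; Q' = 457 − 7(48.56) = 117.08.
Change in price: 48.56 − 44.96 = 3.6.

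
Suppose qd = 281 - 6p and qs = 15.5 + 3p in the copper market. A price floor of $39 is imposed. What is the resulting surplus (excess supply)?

Surplus = 85.5

Equilibrium price would be p* = 29.5, so the floor at 39 binds.
At p = 39: qd = 47, qs = 132.5.
Surplus = 132.5 − 47 = 85.5.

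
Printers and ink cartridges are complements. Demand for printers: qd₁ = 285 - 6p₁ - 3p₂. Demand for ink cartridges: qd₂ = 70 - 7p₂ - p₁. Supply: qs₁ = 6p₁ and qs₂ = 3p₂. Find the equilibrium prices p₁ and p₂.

p₁ = 880/39, p₂ = 185/39

Market 1: 285 - 6p₁ - 3p₂ = 6p₁ → 12p₁ + 3p₂ = 285.
Market 2: 10p₂ + p₁ = 70.
Eliminating p₂: 10×(1) − 3×(2) gives 117p₁ = 2640, so p₁ = 880/39.
Back-substitute into (2): p₂ = (70 − 1×880/39) / 10 = 185/39.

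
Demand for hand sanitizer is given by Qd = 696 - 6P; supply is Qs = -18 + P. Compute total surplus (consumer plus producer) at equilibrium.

Equilibrium: 696 - 6P = -18 + P gives P* = 102, Q* = 84.
Demand choke price: P = 116; supply starts at P = 18.
CS = ½(116 − 102)(84) = 588; PS = ½(102 − 18)(84) = 3528.

Total surplus = 4116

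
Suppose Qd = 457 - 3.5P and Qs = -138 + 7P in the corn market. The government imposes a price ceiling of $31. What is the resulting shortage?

Shortage = 269.5

Equilibrium price would be P* = 170/3, so the ceiling at 31 binds.
At P = 31: Qd = 457 − 3.5(31) = 348.5, Qs = -138 + 7(31) = 79.
Shortage = 348.5 − 79 = 269.5.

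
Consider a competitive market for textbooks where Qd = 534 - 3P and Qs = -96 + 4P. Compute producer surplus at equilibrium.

Equilibrium: 534 - 3P = -96 + 4P gives P* = 90, Q* = 264.
Supply starts at P = 24 (where Qs = 0).
PS = ½(90 − 24)(264) = 8712.

Producer surplus = 8712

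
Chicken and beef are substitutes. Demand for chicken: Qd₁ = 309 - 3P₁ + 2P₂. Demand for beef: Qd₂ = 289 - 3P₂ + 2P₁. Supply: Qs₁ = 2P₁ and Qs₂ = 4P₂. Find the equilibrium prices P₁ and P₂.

Market 1: 309 - 3P₁ + 2P₂ = 2P₁ → 5P₁ - 2P₂ = 309.
Market 2: 7P₂ - 2P₁ = 289.
Eliminating P₂: 7×(1) + 2×(2) gives 31P₁ = 2741, so P₁ = 2741/31.
Back-substitute into (2): P₂ = (289 + 2×2741/31) / 7 = 2063/31.

P₁ = 2741/31, P₂ = 2063/31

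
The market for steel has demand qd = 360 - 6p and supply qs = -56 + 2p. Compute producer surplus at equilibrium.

Equilibrium: 360 - 6p = -56 + 2p gives p* = 52, q* = 48.
Supply starts at p = 28 (where qs = 0).
PS = ½(52 − 28)(48) = 576.

Producer surplus = 576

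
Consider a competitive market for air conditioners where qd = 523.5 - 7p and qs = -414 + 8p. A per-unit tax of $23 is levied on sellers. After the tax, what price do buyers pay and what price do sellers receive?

Buyers pay 2243/30, sellers receive 1553/30

Pre-tax equilibrium: p* = 62.5, q* = 86.
Tax on sellers shifts supply to qs = -414 + 8(p − 23) = -598 + 8p.
523.5 - 7p = -598 + 8p gives buyer price pb = 2243/30; sellers receive ps = 2243/30 − 23 = 1553/30.
New quantity: q = 523.5 − 7(2243/30) = 2/15.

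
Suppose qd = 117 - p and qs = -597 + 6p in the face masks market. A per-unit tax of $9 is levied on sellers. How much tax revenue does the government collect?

Tax revenue = 459/7

Pre-tax equilibrium: p* = 102, q* = 15.
Tax on sellers shifts supply to qs = -597 + 6(p − 9) = -651 + 6p.
117 - p = -651 + 6p gives buyer price pb = 768/7; sellers receive ps = 768/7 − 9 = 705/7.
New quantity: q = 117 − 1(768/7) = 51/7.
Revenue = 9 × 51/7 = 459/7.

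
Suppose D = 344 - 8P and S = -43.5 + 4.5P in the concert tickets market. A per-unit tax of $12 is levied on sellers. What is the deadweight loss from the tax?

Pre-tax equilibrium: P* = 31, Q* = 96.
Tax on sellers shifts supply to S = -43.5 + 4.5(P − 12) = -97.5 + 4.5P.
344 - 8P = -97.5 + 4.5P gives buyer price Pb = 35.32; sellers receive Ps = 35.32 − 12 = 23.32.
New quantity: Q = 344 − 8(35.32) = 61.44.
DWL = ½ × 12 × (96 − 61.44) = 207.36.

Deadweight loss = 207.36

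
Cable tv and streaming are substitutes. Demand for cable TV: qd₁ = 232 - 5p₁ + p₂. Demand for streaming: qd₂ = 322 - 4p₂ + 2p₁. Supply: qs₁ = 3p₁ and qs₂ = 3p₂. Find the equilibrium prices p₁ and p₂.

Market 1: 232 - 5p₁ + p₂ = 3p₁ → 8p₁ - p₂ = 232.
Market 2: 7p₂ - 2p₁ = 322.
Eliminating p₂: 7×(1) + 1×(2) gives 54p₁ = 1946, so p₁ = 973/27.
Back-substitute into (2): p₂ = (322 + 2×973/27) / 7 = 1520/27.

p₁ = 973/27, p₂ = 1520/27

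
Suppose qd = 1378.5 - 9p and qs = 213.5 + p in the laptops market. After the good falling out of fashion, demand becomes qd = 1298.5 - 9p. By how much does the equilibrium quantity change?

Original equilibrium: p* = 116.5, q* = 330.
New equilibrium: 1298.5 - 9p = 213.5 + p, so 1085 = 10p and p' = 108.5; q' = 1298.5 − 9(108.5) = 322.
Change in quantity: 322 − 330 = -8.

Δq = -8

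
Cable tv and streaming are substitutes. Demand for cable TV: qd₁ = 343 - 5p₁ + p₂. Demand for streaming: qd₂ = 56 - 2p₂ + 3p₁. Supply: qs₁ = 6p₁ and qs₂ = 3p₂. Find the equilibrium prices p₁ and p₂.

p₁ = 1771/52, p₂ = 1645/52

Market 1: 343 - 5p₁ + p₂ = 6p₁ → 11p₁ - p₂ = 343.
Market 2: 5p₂ - 3p₁ = 56.
Eliminating p₂: 5×(1) + 1×(2) gives 52p₁ = 1771, so p₁ = 1771/52.
Back-substitute into (2): p₂ = (56 + 3×1771/52) / 5 = 1645/52.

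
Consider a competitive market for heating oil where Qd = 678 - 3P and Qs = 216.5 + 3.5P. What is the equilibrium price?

Set Qd = Qs: 678 - 3P = 216.5 + 3.5P.
461.5 = 6.5P, so P* = 71.
Q* = 678 − 3(71) = 465.

P* = 71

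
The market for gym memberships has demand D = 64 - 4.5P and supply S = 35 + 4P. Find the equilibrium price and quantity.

Set D = S: 64 - 4.5P = 35 + 4P.
29 = 8.5P, so P* = 58/17.
Q* = 64 − 4.5(58/17) = 827/17.

P* = 58/17, Q* = 827/17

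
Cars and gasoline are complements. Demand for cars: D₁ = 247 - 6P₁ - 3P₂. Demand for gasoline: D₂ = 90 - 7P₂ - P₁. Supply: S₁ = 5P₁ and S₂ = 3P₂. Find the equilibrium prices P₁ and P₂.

P₁ = 2200/107, P₂ = 743/107

Market 1: 247 - 6P₁ - 3P₂ = 5P₁ → 11P₁ + 3P₂ = 247.
Market 2: 10P₂ + P₁ = 90.
Eliminating P₂: 10×(1) − 3×(2) gives 107P₁ = 2200, so P₁ = 2200/107.
Back-substitute into (2): P₂ = (90 − 1×2200/107) / 10 = 743/107.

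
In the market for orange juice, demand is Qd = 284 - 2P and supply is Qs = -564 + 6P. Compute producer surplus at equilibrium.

Equilibrium: 284 - 2P = -564 + 6P gives P* = 106, Q* = 72.
Supply starts at P = 94 (where Qs = 0).
PS = ½(106 − 94)(72) = 432.

Producer surplus = 432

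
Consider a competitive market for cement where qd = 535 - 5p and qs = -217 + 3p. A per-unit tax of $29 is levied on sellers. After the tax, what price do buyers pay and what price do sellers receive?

Pre-tax equilibrium: p* = 94, q* = 65.
Tax on sellers shifts supply to qs = -217 + 3(p − 29) = -304 + 3p.
535 - 5p = -304 + 3p gives buyer price pb = 104.875; sellers receive ps = 104.875 − 29 = 75.875.
New quantity: q = 535 − 5(104.875) = 10.625.

Buyers pay $104.875, sellers receive $75.875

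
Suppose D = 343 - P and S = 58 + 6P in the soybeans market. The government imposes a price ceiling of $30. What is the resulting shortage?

Equilibrium price would be P* = 285/7, so the ceiling at 30 binds.
At P = 30: D = 343 − 1(30) = 313, S = 58 + 6(30) = 238.
Shortage = 313 − 238 = 75.

Shortage = 75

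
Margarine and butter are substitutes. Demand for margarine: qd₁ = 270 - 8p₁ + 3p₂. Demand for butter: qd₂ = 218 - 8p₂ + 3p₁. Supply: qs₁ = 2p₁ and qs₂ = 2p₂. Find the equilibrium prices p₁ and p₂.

Market 1: 270 - 8p₁ + 3p₂ = 2p₁ → 10p₁ - 3p₂ = 270.
Market 2: 10p₂ - 3p₁ = 218.
Eliminating p₂: 10×(1) + 3×(2) gives 91p₁ = 3354, so p₁ = 258/7.
Back-substitute into (2): p₂ = (218 + 3×258/7) / 10 = 230/7.

p₁ = 258/7, p₂ = 230/7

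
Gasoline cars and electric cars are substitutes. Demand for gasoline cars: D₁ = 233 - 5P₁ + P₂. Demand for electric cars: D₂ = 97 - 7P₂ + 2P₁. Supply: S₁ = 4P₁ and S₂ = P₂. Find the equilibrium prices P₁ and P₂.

P₁ = 1961/70, P₂ = 1339/70

Market 1: 233 - 5P₁ + P₂ = 4P₁ → 9P₁ - P₂ = 233.
Market 2: 8P₂ - 2P₁ = 97.
Eliminating P₂: 8×(1) + 1×(2) gives 70P₁ = 1961, so P₁ = 1961/70.
Back-substitute into (2): P₂ = (97 + 2×1961/70) / 8 = 1339/70.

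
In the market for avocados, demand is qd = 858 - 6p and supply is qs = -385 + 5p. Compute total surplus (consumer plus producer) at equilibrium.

Equilibrium: 858 - 6p = -385 + 5p gives p* = 113, q* = 180.
Demand choke price: p = 143; supply starts at p = 77.
CS = ½(143 − 113)(180) = 2700; PS = ½(113 − 77)(180) = 3240.

Total surplus = 5940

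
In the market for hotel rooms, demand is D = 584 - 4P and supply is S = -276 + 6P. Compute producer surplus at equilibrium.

Producer surplus = 4800

Equilibrium: 584 - 4P = -276 + 6P gives P* = 86, Q* = 240.
Supply starts at P = 46 (where S = 0).
PS = ½(86 − 46)(240) = 4800.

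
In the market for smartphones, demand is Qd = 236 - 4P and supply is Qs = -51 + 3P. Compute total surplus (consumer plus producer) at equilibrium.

Equilibrium: 236 - 4P = -51 + 3P gives P* = 41, Q* = 72.
Demand choke price: P = 59; supply starts at P = 17.
CS = ½(59 − 41)(72) = 648; PS = ½(41 − 17)(72) = 864.

Total surplus = 1512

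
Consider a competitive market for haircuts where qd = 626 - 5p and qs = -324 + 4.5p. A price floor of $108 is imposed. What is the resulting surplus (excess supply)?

Surplus = 76

Equilibrium price would be p* = 100, so the floor at 108 binds.
At p = 108: qd = 86, qs = 162.
Surplus = 162 − 86 = 76.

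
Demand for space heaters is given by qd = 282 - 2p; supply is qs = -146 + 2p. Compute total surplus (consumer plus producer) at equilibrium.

Total surplus = 2312

Equilibrium: 282 - 2p = -146 + 2p gives p* = 107, q* = 68.
Demand choke price: p = 141; supply starts at p = 73.
CS = ½(141 − 107)(68) = 1156; PS = ½(107 − 73)(68) = 1156.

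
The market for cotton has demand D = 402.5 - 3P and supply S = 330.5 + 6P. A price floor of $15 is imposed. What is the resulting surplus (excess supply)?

Equilibrium price would be P* = 8, so the floor at 15 binds.
At P = 15: D = 357.5, S = 420.5.
Surplus = 420.5 − 357.5 = 63.

Surplus = 63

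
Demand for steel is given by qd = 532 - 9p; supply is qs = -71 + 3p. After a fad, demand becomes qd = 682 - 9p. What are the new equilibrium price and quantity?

p' = 62.75, q' = 117.25

Original equilibrium: p* = 50.25, q* = 79.75.
New equilibrium: 682 - 9p = -71 + 3p, so 753 = 12p and p' = 62.75; q' = 682 − 9(62.75) = 117.25.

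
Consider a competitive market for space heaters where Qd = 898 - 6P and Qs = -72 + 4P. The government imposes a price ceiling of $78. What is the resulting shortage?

Shortage = 190

Equilibrium price would be P* = 97, so the ceiling at 78 binds.
At P = 78: Qd = 898 − 6(78) = 430, Qs = -72 + 4(78) = 240.
Shortage = 430 − 240 = 190.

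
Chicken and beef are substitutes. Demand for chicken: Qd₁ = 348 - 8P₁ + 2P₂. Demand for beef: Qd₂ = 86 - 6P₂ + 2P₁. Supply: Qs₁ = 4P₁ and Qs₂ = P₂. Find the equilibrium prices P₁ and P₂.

P₁ = 32.6, P₂ = 21.6

Market 1: 348 - 8P₁ + 2P₂ = 4P₁ → 12P₁ - 2P₂ = 348.
Market 2: 7P₂ - 2P₁ = 86.
Eliminating P₂: 7×(1) + 2×(2) gives 80P₁ = 2608, so P₁ = 32.6.
Back-substitute into (2): P₂ = (86 + 2×32.6) / 7 = 21.6.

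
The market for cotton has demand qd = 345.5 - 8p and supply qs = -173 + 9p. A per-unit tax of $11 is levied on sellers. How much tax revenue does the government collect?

Tax revenue = 20537/34

Pre-tax equilibrium: p* = 30.5, q* = 101.5.
Tax on sellers shifts supply to qs = -173 + 9(p − 11) = -272 + 9p.
345.5 - 8p = -272 + 9p gives buyer price pb = 1235/34; sellers receive ps = 1235/34 − 11 = 861/34.
New quantity: q = 345.5 − 8(1235/34) = 1867/34.
Revenue = 11 × 1867/34 = 20537/34.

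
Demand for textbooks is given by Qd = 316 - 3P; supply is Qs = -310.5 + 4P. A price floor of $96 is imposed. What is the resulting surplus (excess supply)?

Equilibrium price would be P* = 89.5, so the floor at 96 binds.
At P = 96: Qd = 28, Qs = 73.5.
Surplus = 73.5 − 28 = 45.5.

Surplus = 45.5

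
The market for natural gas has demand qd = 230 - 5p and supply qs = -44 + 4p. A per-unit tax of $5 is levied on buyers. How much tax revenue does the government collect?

Tax revenue = 1000/3

Pre-tax equilibrium: p* = 274/9, q* = 700/9.
Tax on buyers shifts demand to qd = 230 − 5(p + 5) = 205 - 5p.
205 - 5p = -44 + 4p gives seller price ps = 83/3; buyers pay pb = 83/3 + 5 = 98/3.
New quantity: q = 230 − 5(98/3) = 200/3.
Revenue = 5 × 200/3 = 1000/3.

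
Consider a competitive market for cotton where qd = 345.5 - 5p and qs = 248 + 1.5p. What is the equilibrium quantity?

Set qd = qs: 345.5 - 5p = 248 + 1.5p.
97.5 = 6.5p, so p* = 15.
q* = 345.5 − 5(15) = 270.5.

q* = 270.5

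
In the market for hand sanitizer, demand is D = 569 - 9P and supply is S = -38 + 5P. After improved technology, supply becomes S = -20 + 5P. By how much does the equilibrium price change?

Original equilibrium: P* = 607/14, Q* = 2503/14.
New equilibrium: 569 - 9P = -20 + 5P, so 589 = 14P and P' = 589/14; Q' = 569 − 9(589/14) = 2665/14.
Change in price: 589/14 − 607/14 = -9/7.

ΔP = -9/7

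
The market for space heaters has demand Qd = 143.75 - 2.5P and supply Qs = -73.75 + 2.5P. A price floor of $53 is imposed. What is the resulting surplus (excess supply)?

Equilibrium price would be P* = 43.5, so the floor at 53 binds.
At P = 53: Qd = 11.25, Qs = 58.75.
Surplus = 58.75 − 11.25 = 47.5.

Surplus = 47.5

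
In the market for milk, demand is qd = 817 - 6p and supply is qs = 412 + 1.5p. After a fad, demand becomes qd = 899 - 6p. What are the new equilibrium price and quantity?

p' = 974/15, q' = 509.4

Original equilibrium: p* = 54, q* = 493.
New equilibrium: 899 - 6p = 412 + 1.5p, so 487 = 7.5p and p' = 974/15; q' = 899 − 6(974/15) = 509.4.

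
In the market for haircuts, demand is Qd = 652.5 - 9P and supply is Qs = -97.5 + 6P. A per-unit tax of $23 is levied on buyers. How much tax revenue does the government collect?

Pre-tax equilibrium: P* = 50, Q* = 202.5.
Tax on buyers shifts demand to Qd = 652.5 − 9(P + 23) = 445.5 - 9P.
445.5 - 9P = -97.5 + 6P gives seller price Ps = 36.2; buyers pay Pb = 36.2 + 23 = 59.2.
New quantity: Q = 652.5 − 9(59.2) = 119.7.
Revenue = 23 × 119.7 = 2753.1.

Tax revenue = 2753.1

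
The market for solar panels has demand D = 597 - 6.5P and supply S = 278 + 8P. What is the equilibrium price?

P* = 22

Set D = S: 597 - 6.5P = 278 + 8P.
319 = 14.5P, so P* = 22.
Q* = 597 − 6.5(22) = 454.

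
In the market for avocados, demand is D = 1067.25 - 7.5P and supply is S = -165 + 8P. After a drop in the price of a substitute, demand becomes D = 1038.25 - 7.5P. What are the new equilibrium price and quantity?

P' = 4813/62, Q' = 14137/31

Original equilibrium: P* = 79.5, Q* = 471.
New equilibrium: 1038.25 - 7.5P = -165 + 8P, so 1203.25 = 15.5P and P' = 4813/62; Q' = 1038.25 − 7.5(4813/62) = 14137/31.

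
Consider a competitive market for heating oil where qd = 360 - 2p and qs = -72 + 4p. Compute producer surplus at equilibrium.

Equilibrium: 360 - 2p = -72 + 4p gives p* = 72, q* = 216.
Supply starts at p = 18 (where qs = 0).
PS = ½(72 − 18)(216) = 5832.

Producer surplus = 5832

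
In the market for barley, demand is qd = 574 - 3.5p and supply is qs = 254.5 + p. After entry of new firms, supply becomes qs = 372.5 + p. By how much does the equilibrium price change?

Original equilibrium: p* = 71, q* = 325.5.
New equilibrium: 574 - 3.5p = 372.5 + p, so 201.5 = 4.5p and p' = 403/9; q' = 574 − 3.5(403/9) = 7511/18.
Change in price: 403/9 − 71 = -236/9.

Δp = -236/9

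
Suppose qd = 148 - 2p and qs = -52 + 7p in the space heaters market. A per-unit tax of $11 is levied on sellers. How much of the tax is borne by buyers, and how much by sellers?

Buyers bear 77/9, sellers bear 22/9

Pre-tax equilibrium: p* = 200/9, q* = 932/9.
Tax on sellers shifts supply to qs = -52 + 7(p − 11) = -129 + 7p.
148 - 2p = -129 + 7p gives buyer price pb = 277/9; sellers receive ps = 277/9 − 11 = 178/9.
New quantity: q = 148 − 2(277/9) = 778/9.
Buyer burden = 277/9 − 200/9 = 77/9; seller burden = 200/9 − 178/9 = 22/9.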